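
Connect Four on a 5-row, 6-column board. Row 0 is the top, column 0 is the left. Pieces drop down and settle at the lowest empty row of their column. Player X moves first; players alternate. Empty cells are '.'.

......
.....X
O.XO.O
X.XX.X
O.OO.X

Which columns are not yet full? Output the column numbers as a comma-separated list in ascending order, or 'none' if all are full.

col 0: top cell = '.' → open
col 1: top cell = '.' → open
col 2: top cell = '.' → open
col 3: top cell = '.' → open
col 4: top cell = '.' → open
col 5: top cell = '.' → open

Answer: 0,1,2,3,4,5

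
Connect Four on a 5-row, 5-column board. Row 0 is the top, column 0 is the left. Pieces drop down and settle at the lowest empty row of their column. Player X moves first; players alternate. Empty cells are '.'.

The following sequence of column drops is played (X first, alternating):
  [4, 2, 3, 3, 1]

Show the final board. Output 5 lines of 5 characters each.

Answer: .....
.....
.....
...O.
.XOXX

Derivation:
Move 1: X drops in col 4, lands at row 4
Move 2: O drops in col 2, lands at row 4
Move 3: X drops in col 3, lands at row 4
Move 4: O drops in col 3, lands at row 3
Move 5: X drops in col 1, lands at row 4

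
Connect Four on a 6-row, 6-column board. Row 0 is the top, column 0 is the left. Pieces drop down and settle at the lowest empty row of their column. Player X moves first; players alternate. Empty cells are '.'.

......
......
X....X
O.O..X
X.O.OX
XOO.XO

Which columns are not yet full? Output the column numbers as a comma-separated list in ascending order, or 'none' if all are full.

Answer: 0,1,2,3,4,5

Derivation:
col 0: top cell = '.' → open
col 1: top cell = '.' → open
col 2: top cell = '.' → open
col 3: top cell = '.' → open
col 4: top cell = '.' → open
col 5: top cell = '.' → open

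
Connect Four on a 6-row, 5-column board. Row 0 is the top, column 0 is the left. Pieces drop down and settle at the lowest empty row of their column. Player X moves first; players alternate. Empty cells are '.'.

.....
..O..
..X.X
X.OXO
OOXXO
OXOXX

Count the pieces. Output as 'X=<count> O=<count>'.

X=9 O=8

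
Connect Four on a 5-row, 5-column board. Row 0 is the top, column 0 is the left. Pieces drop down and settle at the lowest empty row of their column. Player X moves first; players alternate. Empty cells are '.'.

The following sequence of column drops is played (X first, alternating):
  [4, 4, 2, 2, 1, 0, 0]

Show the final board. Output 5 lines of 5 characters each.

Answer: .....
.....
.....
X.O.O
OXX.X

Derivation:
Move 1: X drops in col 4, lands at row 4
Move 2: O drops in col 4, lands at row 3
Move 3: X drops in col 2, lands at row 4
Move 4: O drops in col 2, lands at row 3
Move 5: X drops in col 1, lands at row 4
Move 6: O drops in col 0, lands at row 4
Move 7: X drops in col 0, lands at row 3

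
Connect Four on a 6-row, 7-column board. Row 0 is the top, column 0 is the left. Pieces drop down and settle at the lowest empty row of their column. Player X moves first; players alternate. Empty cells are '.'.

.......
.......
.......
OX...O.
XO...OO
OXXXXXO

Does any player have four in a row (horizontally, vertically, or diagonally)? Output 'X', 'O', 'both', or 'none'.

X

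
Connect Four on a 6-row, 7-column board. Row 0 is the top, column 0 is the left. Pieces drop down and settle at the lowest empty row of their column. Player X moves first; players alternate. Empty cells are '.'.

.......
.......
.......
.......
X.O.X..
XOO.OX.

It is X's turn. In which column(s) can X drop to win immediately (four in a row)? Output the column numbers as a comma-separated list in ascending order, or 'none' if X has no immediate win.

Answer: none

Derivation:
col 0: drop X → no win
col 1: drop X → no win
col 2: drop X → no win
col 3: drop X → no win
col 4: drop X → no win
col 5: drop X → no win
col 6: drop X → no win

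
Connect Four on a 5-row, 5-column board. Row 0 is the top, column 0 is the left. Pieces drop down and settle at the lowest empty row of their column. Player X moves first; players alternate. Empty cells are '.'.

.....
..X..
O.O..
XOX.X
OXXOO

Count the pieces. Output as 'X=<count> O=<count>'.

X=6 O=6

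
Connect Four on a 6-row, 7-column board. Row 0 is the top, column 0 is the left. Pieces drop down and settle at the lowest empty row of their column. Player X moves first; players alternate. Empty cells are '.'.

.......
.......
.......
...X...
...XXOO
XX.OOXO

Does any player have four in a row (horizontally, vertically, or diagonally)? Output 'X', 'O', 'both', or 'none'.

none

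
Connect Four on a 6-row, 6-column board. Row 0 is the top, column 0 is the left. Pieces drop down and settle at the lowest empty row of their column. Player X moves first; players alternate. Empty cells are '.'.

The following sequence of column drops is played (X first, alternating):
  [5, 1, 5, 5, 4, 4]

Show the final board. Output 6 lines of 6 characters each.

Move 1: X drops in col 5, lands at row 5
Move 2: O drops in col 1, lands at row 5
Move 3: X drops in col 5, lands at row 4
Move 4: O drops in col 5, lands at row 3
Move 5: X drops in col 4, lands at row 5
Move 6: O drops in col 4, lands at row 4

Answer: ......
......
......
.....O
....OX
.O..XX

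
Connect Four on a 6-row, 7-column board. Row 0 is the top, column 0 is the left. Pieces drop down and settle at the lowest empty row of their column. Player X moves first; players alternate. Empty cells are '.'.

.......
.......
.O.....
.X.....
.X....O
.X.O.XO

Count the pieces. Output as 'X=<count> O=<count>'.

X=4 O=4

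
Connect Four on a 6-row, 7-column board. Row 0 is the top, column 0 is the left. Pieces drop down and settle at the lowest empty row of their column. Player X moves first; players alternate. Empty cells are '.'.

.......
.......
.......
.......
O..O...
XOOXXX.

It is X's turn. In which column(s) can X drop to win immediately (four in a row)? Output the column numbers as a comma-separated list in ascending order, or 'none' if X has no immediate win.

col 0: drop X → no win
col 1: drop X → no win
col 2: drop X → no win
col 3: drop X → no win
col 4: drop X → no win
col 5: drop X → no win
col 6: drop X → WIN!

Answer: 6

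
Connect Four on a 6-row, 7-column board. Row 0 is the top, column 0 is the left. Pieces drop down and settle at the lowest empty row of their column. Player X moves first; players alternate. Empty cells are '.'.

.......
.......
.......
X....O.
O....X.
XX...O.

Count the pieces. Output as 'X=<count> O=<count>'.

X=4 O=3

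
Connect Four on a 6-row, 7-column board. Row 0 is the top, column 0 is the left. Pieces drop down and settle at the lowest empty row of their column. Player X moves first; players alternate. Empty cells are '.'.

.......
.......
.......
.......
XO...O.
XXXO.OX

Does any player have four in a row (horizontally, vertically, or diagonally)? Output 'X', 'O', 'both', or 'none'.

none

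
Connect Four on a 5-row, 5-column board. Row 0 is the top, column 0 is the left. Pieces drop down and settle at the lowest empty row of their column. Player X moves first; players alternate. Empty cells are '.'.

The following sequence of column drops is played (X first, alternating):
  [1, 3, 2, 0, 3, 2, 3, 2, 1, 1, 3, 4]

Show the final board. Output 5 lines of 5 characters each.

Answer: .....
...X.
.OOX.
.XOX.
OXXOO

Derivation:
Move 1: X drops in col 1, lands at row 4
Move 2: O drops in col 3, lands at row 4
Move 3: X drops in col 2, lands at row 4
Move 4: O drops in col 0, lands at row 4
Move 5: X drops in col 3, lands at row 3
Move 6: O drops in col 2, lands at row 3
Move 7: X drops in col 3, lands at row 2
Move 8: O drops in col 2, lands at row 2
Move 9: X drops in col 1, lands at row 3
Move 10: O drops in col 1, lands at row 2
Move 11: X drops in col 3, lands at row 1
Move 12: O drops in col 4, lands at row 4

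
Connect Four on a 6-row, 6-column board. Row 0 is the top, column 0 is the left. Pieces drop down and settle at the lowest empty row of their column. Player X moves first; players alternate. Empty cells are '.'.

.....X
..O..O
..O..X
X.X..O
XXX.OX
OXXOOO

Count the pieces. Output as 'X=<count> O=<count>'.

X=10 O=9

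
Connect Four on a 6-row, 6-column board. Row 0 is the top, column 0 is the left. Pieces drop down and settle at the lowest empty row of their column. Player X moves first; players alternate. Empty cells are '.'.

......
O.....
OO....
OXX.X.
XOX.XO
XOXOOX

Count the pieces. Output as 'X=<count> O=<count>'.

X=9 O=9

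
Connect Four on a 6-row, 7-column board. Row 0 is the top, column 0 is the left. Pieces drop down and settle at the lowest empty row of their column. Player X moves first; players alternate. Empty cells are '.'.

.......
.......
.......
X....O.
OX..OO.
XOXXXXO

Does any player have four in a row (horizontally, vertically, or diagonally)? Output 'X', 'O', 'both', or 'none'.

X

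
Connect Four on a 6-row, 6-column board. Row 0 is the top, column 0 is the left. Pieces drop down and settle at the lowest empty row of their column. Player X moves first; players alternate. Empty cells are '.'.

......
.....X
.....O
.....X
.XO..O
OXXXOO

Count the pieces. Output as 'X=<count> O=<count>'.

X=6 O=6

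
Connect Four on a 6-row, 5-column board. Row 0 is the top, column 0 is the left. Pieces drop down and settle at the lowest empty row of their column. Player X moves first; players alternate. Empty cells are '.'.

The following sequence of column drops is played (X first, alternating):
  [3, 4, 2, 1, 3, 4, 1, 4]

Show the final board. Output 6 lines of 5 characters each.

Move 1: X drops in col 3, lands at row 5
Move 2: O drops in col 4, lands at row 5
Move 3: X drops in col 2, lands at row 5
Move 4: O drops in col 1, lands at row 5
Move 5: X drops in col 3, lands at row 4
Move 6: O drops in col 4, lands at row 4
Move 7: X drops in col 1, lands at row 4
Move 8: O drops in col 4, lands at row 3

Answer: .....
.....
.....
....O
.X.XO
.OXXO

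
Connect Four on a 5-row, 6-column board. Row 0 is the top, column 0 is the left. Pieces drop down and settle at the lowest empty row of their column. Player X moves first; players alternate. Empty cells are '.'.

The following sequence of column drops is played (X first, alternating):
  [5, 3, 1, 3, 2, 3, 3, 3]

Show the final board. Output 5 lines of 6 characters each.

Move 1: X drops in col 5, lands at row 4
Move 2: O drops in col 3, lands at row 4
Move 3: X drops in col 1, lands at row 4
Move 4: O drops in col 3, lands at row 3
Move 5: X drops in col 2, lands at row 4
Move 6: O drops in col 3, lands at row 2
Move 7: X drops in col 3, lands at row 1
Move 8: O drops in col 3, lands at row 0

Answer: ...O..
...X..
...O..
...O..
.XXO.X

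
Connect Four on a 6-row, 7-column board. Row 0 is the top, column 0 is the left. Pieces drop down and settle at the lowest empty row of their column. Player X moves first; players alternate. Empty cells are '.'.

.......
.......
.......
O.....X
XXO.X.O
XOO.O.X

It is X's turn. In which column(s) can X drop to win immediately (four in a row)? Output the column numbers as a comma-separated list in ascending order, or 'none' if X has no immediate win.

Answer: none

Derivation:
col 0: drop X → no win
col 1: drop X → no win
col 2: drop X → no win
col 3: drop X → no win
col 4: drop X → no win
col 5: drop X → no win
col 6: drop X → no win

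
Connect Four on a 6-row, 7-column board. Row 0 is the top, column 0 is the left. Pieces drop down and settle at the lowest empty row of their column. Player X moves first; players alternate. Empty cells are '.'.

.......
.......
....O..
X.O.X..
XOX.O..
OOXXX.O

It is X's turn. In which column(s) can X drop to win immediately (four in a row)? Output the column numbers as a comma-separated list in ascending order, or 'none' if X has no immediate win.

col 0: drop X → no win
col 1: drop X → no win
col 2: drop X → no win
col 3: drop X → no win
col 4: drop X → no win
col 5: drop X → WIN!
col 6: drop X → no win

Answer: 5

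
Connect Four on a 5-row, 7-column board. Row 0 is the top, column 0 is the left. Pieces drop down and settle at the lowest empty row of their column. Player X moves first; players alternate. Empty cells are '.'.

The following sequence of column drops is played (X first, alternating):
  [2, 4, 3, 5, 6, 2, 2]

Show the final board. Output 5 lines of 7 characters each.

Move 1: X drops in col 2, lands at row 4
Move 2: O drops in col 4, lands at row 4
Move 3: X drops in col 3, lands at row 4
Move 4: O drops in col 5, lands at row 4
Move 5: X drops in col 6, lands at row 4
Move 6: O drops in col 2, lands at row 3
Move 7: X drops in col 2, lands at row 2

Answer: .......
.......
..X....
..O....
..XXOOX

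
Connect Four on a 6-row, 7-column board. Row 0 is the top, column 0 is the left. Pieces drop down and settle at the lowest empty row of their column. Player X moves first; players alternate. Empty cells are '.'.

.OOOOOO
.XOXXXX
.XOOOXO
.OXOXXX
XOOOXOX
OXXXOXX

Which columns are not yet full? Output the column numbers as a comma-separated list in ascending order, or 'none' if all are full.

Answer: 0

Derivation:
col 0: top cell = '.' → open
col 1: top cell = 'O' → FULL
col 2: top cell = 'O' → FULL
col 3: top cell = 'O' → FULL
col 4: top cell = 'O' → FULL
col 5: top cell = 'O' → FULL
col 6: top cell = 'O' → FULL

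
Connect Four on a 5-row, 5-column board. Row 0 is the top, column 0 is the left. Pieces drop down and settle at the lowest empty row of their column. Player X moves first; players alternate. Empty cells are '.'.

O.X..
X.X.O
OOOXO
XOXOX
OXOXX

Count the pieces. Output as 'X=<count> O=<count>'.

X=10 O=10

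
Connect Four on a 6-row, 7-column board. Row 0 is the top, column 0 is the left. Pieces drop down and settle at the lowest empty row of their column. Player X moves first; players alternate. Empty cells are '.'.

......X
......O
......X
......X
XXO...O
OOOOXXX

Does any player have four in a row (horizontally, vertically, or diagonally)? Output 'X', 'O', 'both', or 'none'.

O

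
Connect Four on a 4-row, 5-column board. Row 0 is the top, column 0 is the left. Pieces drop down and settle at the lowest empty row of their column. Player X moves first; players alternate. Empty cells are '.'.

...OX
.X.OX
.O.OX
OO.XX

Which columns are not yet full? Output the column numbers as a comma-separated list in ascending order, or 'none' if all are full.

Answer: 0,1,2

Derivation:
col 0: top cell = '.' → open
col 1: top cell = '.' → open
col 2: top cell = '.' → open
col 3: top cell = 'O' → FULL
col 4: top cell = 'X' → FULL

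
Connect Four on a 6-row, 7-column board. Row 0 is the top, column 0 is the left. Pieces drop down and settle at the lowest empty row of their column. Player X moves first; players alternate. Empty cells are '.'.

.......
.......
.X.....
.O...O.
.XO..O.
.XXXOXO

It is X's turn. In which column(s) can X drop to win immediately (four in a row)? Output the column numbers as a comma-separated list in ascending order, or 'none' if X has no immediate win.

Answer: 0

Derivation:
col 0: drop X → WIN!
col 1: drop X → no win
col 2: drop X → no win
col 3: drop X → no win
col 4: drop X → no win
col 5: drop X → no win
col 6: drop X → no win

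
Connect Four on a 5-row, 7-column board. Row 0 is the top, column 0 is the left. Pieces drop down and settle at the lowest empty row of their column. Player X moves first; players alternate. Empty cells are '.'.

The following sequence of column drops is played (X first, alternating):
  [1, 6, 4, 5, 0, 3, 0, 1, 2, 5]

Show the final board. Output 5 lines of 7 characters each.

Move 1: X drops in col 1, lands at row 4
Move 2: O drops in col 6, lands at row 4
Move 3: X drops in col 4, lands at row 4
Move 4: O drops in col 5, lands at row 4
Move 5: X drops in col 0, lands at row 4
Move 6: O drops in col 3, lands at row 4
Move 7: X drops in col 0, lands at row 3
Move 8: O drops in col 1, lands at row 3
Move 9: X drops in col 2, lands at row 4
Move 10: O drops in col 5, lands at row 3

Answer: .......
.......
.......
XO...O.
XXXOXOO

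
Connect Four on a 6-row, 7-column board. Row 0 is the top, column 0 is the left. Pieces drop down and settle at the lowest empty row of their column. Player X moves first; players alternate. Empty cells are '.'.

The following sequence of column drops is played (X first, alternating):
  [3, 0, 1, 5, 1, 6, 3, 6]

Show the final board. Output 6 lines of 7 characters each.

Move 1: X drops in col 3, lands at row 5
Move 2: O drops in col 0, lands at row 5
Move 3: X drops in col 1, lands at row 5
Move 4: O drops in col 5, lands at row 5
Move 5: X drops in col 1, lands at row 4
Move 6: O drops in col 6, lands at row 5
Move 7: X drops in col 3, lands at row 4
Move 8: O drops in col 6, lands at row 4

Answer: .......
.......
.......
.......
.X.X..O
OX.X.OO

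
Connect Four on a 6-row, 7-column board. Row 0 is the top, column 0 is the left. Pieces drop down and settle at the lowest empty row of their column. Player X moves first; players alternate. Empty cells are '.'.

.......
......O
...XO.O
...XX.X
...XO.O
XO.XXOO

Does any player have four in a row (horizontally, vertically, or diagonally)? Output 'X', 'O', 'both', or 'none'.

X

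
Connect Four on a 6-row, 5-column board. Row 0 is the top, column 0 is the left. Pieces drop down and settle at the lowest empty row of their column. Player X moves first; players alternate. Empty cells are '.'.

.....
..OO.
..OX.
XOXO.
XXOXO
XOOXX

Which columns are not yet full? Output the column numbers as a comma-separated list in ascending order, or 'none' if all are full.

Answer: 0,1,2,3,4

Derivation:
col 0: top cell = '.' → open
col 1: top cell = '.' → open
col 2: top cell = '.' → open
col 3: top cell = '.' → open
col 4: top cell = '.' → open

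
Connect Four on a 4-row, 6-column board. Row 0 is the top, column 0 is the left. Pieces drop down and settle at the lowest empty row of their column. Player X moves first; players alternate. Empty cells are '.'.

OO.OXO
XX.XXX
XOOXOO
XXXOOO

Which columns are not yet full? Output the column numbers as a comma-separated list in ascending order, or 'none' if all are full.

col 0: top cell = 'O' → FULL
col 1: top cell = 'O' → FULL
col 2: top cell = '.' → open
col 3: top cell = 'O' → FULL
col 4: top cell = 'X' → FULL
col 5: top cell = 'O' → FULL

Answer: 2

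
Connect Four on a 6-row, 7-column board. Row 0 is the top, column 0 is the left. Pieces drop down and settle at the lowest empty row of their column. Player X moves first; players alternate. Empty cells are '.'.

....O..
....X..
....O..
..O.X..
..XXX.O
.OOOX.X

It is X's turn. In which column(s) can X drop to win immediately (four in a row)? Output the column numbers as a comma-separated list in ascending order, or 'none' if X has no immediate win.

Answer: 1

Derivation:
col 0: drop X → no win
col 1: drop X → WIN!
col 2: drop X → no win
col 3: drop X → no win
col 5: drop X → no win
col 6: drop X → no win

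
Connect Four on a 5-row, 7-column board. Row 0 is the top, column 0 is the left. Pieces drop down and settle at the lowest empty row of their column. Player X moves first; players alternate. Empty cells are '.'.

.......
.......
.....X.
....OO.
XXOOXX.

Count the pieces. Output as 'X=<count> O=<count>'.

X=5 O=4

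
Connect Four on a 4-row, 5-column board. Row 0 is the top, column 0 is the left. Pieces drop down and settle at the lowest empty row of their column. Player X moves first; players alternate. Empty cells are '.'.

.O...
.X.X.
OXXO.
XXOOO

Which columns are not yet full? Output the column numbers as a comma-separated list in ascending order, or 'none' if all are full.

Answer: 0,2,3,4

Derivation:
col 0: top cell = '.' → open
col 1: top cell = 'O' → FULL
col 2: top cell = '.' → open
col 3: top cell = '.' → open
col 4: top cell = '.' → open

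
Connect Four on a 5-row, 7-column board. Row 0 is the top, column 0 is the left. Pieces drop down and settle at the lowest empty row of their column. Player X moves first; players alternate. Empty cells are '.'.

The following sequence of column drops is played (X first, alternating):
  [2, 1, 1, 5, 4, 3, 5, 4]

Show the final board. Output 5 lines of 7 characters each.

Answer: .......
.......
.......
.X..OX.
.OXOXO.

Derivation:
Move 1: X drops in col 2, lands at row 4
Move 2: O drops in col 1, lands at row 4
Move 3: X drops in col 1, lands at row 3
Move 4: O drops in col 5, lands at row 4
Move 5: X drops in col 4, lands at row 4
Move 6: O drops in col 3, lands at row 4
Move 7: X drops in col 5, lands at row 3
Move 8: O drops in col 4, lands at row 3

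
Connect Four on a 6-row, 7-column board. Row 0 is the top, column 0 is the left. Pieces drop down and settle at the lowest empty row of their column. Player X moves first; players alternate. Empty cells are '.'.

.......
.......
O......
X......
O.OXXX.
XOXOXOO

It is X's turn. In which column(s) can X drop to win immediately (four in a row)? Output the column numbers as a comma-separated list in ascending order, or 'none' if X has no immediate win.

Answer: 6

Derivation:
col 0: drop X → no win
col 1: drop X → no win
col 2: drop X → no win
col 3: drop X → no win
col 4: drop X → no win
col 5: drop X → no win
col 6: drop X → WIN!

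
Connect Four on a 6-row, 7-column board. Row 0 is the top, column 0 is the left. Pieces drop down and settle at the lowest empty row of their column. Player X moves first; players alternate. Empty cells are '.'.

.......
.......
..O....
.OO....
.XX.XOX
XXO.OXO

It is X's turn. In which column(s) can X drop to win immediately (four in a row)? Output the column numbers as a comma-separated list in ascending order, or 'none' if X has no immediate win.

Answer: none

Derivation:
col 0: drop X → no win
col 1: drop X → no win
col 2: drop X → no win
col 3: drop X → no win
col 4: drop X → no win
col 5: drop X → no win
col 6: drop X → no win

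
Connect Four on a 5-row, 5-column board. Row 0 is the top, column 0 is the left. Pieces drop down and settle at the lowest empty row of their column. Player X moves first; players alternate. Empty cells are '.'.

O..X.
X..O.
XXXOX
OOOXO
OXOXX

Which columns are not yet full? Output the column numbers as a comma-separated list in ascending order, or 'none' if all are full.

col 0: top cell = 'O' → FULL
col 1: top cell = '.' → open
col 2: top cell = '.' → open
col 3: top cell = 'X' → FULL
col 4: top cell = '.' → open

Answer: 1,2,4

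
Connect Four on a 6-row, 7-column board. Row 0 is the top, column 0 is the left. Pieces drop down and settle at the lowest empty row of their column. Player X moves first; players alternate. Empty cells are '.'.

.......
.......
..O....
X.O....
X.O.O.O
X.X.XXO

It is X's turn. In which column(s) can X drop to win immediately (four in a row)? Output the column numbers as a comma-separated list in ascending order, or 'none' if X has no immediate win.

col 0: drop X → WIN!
col 1: drop X → no win
col 2: drop X → no win
col 3: drop X → WIN!
col 4: drop X → no win
col 5: drop X → no win
col 6: drop X → no win

Answer: 0,3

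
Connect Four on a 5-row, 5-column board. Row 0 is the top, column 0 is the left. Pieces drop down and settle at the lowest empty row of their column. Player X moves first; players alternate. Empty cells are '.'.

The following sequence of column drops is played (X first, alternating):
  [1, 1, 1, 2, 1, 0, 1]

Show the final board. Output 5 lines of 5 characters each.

Move 1: X drops in col 1, lands at row 4
Move 2: O drops in col 1, lands at row 3
Move 3: X drops in col 1, lands at row 2
Move 4: O drops in col 2, lands at row 4
Move 5: X drops in col 1, lands at row 1
Move 6: O drops in col 0, lands at row 4
Move 7: X drops in col 1, lands at row 0

Answer: .X...
.X...
.X...
.O...
OXO..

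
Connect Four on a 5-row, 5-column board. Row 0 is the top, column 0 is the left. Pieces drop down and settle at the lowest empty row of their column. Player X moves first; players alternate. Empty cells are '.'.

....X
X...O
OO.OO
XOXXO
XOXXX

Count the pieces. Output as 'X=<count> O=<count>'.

X=9 O=8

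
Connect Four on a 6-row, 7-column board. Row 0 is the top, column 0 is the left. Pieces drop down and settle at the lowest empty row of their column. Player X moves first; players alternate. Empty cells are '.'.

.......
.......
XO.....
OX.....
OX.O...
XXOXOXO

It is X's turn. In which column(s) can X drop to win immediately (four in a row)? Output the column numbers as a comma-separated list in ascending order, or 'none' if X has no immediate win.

col 0: drop X → no win
col 1: drop X → no win
col 2: drop X → WIN!
col 3: drop X → no win
col 4: drop X → no win
col 5: drop X → no win
col 6: drop X → no win

Answer: 2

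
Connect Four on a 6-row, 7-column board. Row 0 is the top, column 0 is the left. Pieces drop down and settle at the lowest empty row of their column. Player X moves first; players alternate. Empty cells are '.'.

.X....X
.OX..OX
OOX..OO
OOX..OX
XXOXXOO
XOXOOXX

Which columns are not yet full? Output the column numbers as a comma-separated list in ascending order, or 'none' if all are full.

Answer: 0,2,3,4,5

Derivation:
col 0: top cell = '.' → open
col 1: top cell = 'X' → FULL
col 2: top cell = '.' → open
col 3: top cell = '.' → open
col 4: top cell = '.' → open
col 5: top cell = '.' → open
col 6: top cell = 'X' → FULL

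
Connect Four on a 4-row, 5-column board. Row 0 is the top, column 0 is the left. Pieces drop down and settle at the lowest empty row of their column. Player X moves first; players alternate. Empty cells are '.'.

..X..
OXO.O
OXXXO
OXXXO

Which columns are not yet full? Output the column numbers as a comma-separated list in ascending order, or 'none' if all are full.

Answer: 0,1,3,4

Derivation:
col 0: top cell = '.' → open
col 1: top cell = '.' → open
col 2: top cell = 'X' → FULL
col 3: top cell = '.' → open
col 4: top cell = '.' → open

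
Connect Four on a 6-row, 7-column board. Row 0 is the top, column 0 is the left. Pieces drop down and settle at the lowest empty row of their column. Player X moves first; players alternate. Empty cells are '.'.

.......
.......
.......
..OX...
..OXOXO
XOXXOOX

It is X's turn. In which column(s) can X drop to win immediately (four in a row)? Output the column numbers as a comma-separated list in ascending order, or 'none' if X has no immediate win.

col 0: drop X → no win
col 1: drop X → no win
col 2: drop X → no win
col 3: drop X → WIN!
col 4: drop X → no win
col 5: drop X → no win
col 6: drop X → no win

Answer: 3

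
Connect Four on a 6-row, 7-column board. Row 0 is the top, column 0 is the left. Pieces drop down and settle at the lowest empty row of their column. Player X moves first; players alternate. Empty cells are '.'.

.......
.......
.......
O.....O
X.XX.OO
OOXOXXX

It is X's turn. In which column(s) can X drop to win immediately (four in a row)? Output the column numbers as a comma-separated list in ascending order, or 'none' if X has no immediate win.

col 0: drop X → no win
col 1: drop X → WIN!
col 2: drop X → no win
col 3: drop X → no win
col 4: drop X → no win
col 5: drop X → no win
col 6: drop X → no win

Answer: 1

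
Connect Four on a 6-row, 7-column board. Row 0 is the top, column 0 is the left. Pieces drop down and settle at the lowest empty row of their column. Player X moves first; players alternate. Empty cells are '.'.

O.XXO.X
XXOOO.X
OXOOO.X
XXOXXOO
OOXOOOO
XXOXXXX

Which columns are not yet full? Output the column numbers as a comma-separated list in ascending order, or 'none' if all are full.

col 0: top cell = 'O' → FULL
col 1: top cell = '.' → open
col 2: top cell = 'X' → FULL
col 3: top cell = 'X' → FULL
col 4: top cell = 'O' → FULL
col 5: top cell = '.' → open
col 6: top cell = 'X' → FULL

Answer: 1,5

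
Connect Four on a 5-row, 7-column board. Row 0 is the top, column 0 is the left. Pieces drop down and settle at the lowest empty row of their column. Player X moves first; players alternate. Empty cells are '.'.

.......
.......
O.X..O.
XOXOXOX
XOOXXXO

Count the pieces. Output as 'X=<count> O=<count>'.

X=9 O=8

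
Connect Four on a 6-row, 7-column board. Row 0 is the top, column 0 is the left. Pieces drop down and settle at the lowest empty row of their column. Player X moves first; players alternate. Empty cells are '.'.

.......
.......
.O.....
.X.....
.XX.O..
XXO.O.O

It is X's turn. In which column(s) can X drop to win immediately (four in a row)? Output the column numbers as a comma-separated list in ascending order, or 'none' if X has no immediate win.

col 0: drop X → no win
col 1: drop X → no win
col 2: drop X → no win
col 3: drop X → no win
col 4: drop X → no win
col 5: drop X → no win
col 6: drop X → no win

Answer: none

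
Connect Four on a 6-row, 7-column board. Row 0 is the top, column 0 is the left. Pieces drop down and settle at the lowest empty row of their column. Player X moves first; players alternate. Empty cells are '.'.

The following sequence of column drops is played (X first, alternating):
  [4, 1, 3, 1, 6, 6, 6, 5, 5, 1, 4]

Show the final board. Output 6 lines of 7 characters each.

Move 1: X drops in col 4, lands at row 5
Move 2: O drops in col 1, lands at row 5
Move 3: X drops in col 3, lands at row 5
Move 4: O drops in col 1, lands at row 4
Move 5: X drops in col 6, lands at row 5
Move 6: O drops in col 6, lands at row 4
Move 7: X drops in col 6, lands at row 3
Move 8: O drops in col 5, lands at row 5
Move 9: X drops in col 5, lands at row 4
Move 10: O drops in col 1, lands at row 3
Move 11: X drops in col 4, lands at row 4

Answer: .......
.......
.......
.O....X
.O..XXO
.O.XXOX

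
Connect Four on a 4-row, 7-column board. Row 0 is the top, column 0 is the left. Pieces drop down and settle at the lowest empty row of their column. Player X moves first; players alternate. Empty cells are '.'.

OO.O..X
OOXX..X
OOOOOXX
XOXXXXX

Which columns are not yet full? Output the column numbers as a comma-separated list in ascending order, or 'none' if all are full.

Answer: 2,4,5

Derivation:
col 0: top cell = 'O' → FULL
col 1: top cell = 'O' → FULL
col 2: top cell = '.' → open
col 3: top cell = 'O' → FULL
col 4: top cell = '.' → open
col 5: top cell = '.' → open
col 6: top cell = 'X' → FULL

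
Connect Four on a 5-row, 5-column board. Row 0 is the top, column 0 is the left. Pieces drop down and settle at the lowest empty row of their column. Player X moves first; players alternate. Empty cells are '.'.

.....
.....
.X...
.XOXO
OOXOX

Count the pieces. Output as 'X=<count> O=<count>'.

X=5 O=5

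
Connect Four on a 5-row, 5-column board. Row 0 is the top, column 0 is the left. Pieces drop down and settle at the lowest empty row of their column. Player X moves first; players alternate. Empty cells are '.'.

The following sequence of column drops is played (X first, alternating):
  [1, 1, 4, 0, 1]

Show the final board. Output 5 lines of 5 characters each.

Move 1: X drops in col 1, lands at row 4
Move 2: O drops in col 1, lands at row 3
Move 3: X drops in col 4, lands at row 4
Move 4: O drops in col 0, lands at row 4
Move 5: X drops in col 1, lands at row 2

Answer: .....
.....
.X...
.O...
OX..X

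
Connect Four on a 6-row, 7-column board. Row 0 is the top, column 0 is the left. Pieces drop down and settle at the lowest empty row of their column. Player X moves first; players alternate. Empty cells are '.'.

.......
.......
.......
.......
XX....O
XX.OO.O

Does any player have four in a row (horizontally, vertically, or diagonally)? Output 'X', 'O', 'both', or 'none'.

none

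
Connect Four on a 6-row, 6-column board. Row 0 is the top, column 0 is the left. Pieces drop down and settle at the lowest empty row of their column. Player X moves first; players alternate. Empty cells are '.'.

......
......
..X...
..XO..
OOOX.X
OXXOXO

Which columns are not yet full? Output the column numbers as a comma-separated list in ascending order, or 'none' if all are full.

Answer: 0,1,2,3,4,5

Derivation:
col 0: top cell = '.' → open
col 1: top cell = '.' → open
col 2: top cell = '.' → open
col 3: top cell = '.' → open
col 4: top cell = '.' → open
col 5: top cell = '.' → open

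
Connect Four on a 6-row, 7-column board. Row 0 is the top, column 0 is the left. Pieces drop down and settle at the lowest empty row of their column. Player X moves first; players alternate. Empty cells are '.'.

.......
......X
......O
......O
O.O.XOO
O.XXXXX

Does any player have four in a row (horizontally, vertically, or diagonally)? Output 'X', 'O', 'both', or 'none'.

X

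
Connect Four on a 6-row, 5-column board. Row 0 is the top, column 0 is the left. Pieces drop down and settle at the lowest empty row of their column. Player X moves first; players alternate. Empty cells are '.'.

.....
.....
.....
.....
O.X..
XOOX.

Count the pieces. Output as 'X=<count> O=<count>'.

X=3 O=3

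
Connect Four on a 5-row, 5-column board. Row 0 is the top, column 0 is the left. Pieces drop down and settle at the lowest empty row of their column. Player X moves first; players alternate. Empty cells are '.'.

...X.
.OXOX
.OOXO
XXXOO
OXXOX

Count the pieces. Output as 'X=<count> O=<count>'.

X=10 O=9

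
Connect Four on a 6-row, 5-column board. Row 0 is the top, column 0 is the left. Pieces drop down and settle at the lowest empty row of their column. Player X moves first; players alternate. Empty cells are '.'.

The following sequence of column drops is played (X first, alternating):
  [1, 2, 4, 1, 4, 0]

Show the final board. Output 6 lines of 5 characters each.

Answer: .....
.....
.....
.....
.O..X
OXO.X

Derivation:
Move 1: X drops in col 1, lands at row 5
Move 2: O drops in col 2, lands at row 5
Move 3: X drops in col 4, lands at row 5
Move 4: O drops in col 1, lands at row 4
Move 5: X drops in col 4, lands at row 4
Move 6: O drops in col 0, lands at row 5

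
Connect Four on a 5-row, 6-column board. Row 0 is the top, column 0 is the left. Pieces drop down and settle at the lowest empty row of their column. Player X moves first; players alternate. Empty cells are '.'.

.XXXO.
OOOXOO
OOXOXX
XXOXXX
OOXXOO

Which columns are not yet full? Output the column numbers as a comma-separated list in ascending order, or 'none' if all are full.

col 0: top cell = '.' → open
col 1: top cell = 'X' → FULL
col 2: top cell = 'X' → FULL
col 3: top cell = 'X' → FULL
col 4: top cell = 'O' → FULL
col 5: top cell = '.' → open

Answer: 0,5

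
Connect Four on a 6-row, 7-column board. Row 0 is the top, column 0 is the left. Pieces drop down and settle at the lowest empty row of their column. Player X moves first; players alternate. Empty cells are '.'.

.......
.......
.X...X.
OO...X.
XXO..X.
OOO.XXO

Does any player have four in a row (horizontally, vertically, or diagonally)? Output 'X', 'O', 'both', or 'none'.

X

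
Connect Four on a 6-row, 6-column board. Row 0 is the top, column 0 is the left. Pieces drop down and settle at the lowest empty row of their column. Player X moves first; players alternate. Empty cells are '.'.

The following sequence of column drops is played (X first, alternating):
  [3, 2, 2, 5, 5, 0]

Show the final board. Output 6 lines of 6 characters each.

Move 1: X drops in col 3, lands at row 5
Move 2: O drops in col 2, lands at row 5
Move 3: X drops in col 2, lands at row 4
Move 4: O drops in col 5, lands at row 5
Move 5: X drops in col 5, lands at row 4
Move 6: O drops in col 0, lands at row 5

Answer: ......
......
......
......
..X..X
O.OX.O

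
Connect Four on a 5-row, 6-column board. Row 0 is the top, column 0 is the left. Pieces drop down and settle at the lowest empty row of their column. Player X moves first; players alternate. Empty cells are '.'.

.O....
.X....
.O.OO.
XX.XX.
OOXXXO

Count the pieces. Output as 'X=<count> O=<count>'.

X=8 O=7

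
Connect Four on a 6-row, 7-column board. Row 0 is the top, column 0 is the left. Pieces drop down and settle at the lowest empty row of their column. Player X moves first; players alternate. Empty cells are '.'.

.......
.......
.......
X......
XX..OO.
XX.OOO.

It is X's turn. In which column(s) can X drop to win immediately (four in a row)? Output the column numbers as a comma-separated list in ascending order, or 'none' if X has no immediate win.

Answer: 0

Derivation:
col 0: drop X → WIN!
col 1: drop X → no win
col 2: drop X → no win
col 3: drop X → no win
col 4: drop X → no win
col 5: drop X → no win
col 6: drop X → no win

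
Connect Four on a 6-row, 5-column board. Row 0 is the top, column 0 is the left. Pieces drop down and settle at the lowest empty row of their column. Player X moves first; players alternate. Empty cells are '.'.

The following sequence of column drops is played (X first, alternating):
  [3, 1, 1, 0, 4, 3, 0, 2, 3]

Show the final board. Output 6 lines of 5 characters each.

Move 1: X drops in col 3, lands at row 5
Move 2: O drops in col 1, lands at row 5
Move 3: X drops in col 1, lands at row 4
Move 4: O drops in col 0, lands at row 5
Move 5: X drops in col 4, lands at row 5
Move 6: O drops in col 3, lands at row 4
Move 7: X drops in col 0, lands at row 4
Move 8: O drops in col 2, lands at row 5
Move 9: X drops in col 3, lands at row 3

Answer: .....
.....
.....
...X.
XX.O.
OOOXX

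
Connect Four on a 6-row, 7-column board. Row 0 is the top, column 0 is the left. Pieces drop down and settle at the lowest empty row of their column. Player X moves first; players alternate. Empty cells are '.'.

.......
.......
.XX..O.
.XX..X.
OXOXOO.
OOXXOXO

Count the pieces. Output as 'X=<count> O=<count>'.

X=10 O=9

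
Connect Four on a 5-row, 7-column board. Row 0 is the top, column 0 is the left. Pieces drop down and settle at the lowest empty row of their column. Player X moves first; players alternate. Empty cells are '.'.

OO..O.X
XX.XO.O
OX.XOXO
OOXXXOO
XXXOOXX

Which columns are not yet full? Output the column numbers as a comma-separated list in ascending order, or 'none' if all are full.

Answer: 2,3,5

Derivation:
col 0: top cell = 'O' → FULL
col 1: top cell = 'O' → FULL
col 2: top cell = '.' → open
col 3: top cell = '.' → open
col 4: top cell = 'O' → FULL
col 5: top cell = '.' → open
col 6: top cell = 'X' → FULL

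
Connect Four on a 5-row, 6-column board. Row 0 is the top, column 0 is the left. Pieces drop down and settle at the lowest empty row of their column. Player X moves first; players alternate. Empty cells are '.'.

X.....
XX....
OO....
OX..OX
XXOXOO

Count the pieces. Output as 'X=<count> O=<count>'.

X=8 O=7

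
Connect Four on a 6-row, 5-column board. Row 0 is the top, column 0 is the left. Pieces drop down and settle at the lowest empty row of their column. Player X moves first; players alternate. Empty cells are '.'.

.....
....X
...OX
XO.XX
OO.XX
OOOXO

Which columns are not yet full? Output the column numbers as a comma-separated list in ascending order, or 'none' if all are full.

Answer: 0,1,2,3,4

Derivation:
col 0: top cell = '.' → open
col 1: top cell = '.' → open
col 2: top cell = '.' → open
col 3: top cell = '.' → open
col 4: top cell = '.' → open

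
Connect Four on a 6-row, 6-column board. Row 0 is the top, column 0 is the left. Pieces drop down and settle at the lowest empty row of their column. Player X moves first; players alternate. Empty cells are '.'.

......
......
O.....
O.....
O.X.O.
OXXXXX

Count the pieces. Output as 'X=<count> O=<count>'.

X=6 O=5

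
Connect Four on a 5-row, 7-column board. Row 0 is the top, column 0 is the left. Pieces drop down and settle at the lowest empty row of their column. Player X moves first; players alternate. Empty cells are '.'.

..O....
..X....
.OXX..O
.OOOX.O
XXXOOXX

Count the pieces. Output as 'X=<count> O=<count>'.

X=9 O=9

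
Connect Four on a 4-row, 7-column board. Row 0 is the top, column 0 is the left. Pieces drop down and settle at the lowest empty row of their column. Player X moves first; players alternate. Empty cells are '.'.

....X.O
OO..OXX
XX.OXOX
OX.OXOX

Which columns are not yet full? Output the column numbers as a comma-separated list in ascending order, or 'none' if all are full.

Answer: 0,1,2,3,5

Derivation:
col 0: top cell = '.' → open
col 1: top cell = '.' → open
col 2: top cell = '.' → open
col 3: top cell = '.' → open
col 4: top cell = 'X' → FULL
col 5: top cell = '.' → open
col 6: top cell = 'O' → FULL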